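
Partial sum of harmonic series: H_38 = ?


H_38 = 1/1 + 1/2 + 1/3 + ... + 1/38
= 2053580969474233/485721041551200
≈ 4.2279

H_38 = 2053580969474233/485721041551200 ≈ 4.2279


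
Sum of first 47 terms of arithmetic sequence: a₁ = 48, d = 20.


aₙ = 48 + (47-1)×20 = 968
Sₙ = n(a₁+aₙ)/2 = 47×(48+968)/2
= 47×1016/2 = 23876

S_47 = 23876


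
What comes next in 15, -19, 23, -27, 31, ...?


Pattern: alternating sign, magnitude arithmetic (d=4)
Terms: 15, -19, 23, -27, 31
Next term = -35

Next term = -35


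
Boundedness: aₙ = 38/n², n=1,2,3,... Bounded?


a₁ = 38, a₂ = 38/4, a₃ = 38/9, ...
0 < aₙ ≤ 38 for all n ≥ 1
The sequence IS bounded

Bounded (0 < aₙ ≤ 38)


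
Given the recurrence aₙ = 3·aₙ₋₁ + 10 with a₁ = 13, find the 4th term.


Computing step by step:
a_1 = 13
a_2 = 49
a_3 = 157
a_4 = 481


a_4 = 481


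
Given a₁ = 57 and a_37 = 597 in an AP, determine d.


d = (aₙ - a₁)/(n-1)
= (597 - 57)/(37-1)
= 540/36 = 15

d = 15


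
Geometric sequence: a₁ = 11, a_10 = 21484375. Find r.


r^(n-1) = aₙ/a₁
r^9 = 21484375/11 = 1953125
r = 1953125^(1/9)
= 5

r = 5


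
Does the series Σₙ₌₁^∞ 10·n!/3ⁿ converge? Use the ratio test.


aₙ = 10·n!/3^n
a_{n+1}/aₙ = (n+1)!/3^(n+1) × 3^n/n!  (constant 10 cancels)
= (n+1)/3
L = lim(n→∞) (n+1)/3 = ∞
L > 1 → series DIVERGES

Diverges (ratio test: L = ∞ > 1)


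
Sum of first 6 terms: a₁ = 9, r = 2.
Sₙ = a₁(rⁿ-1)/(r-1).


Sₙ = 9×(2^6 - 1)/(2 - 1)
= 9×(64 - 1)/1
= 9×63/1
= 567

S_6 = 567


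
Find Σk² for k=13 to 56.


Σₖ₌13^56 k² = Σₖ₌₁^56 k² − Σₖ₌₁^12 k²
= 56·57·113/6 − 12·13·25/6
= 60116 − 650 = 59466

Σk² = 59466


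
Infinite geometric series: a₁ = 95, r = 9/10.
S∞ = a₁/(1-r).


S∞ = a₁/(1-r) = 95/(1 - 9/10)
= 95/(1/10)
= 950

S∞ = 950


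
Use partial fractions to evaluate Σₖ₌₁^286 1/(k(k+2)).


1/(k(k+2)) = (1/2)·(1/k - 1/(k+2)) (partial fractions)
Telescoping: Σ = (1/2)·(1 + 1/2 - 1/287 - 1/288) = 123409/165312

Sum = 123409/165312


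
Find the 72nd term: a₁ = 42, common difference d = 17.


aₙ = a₁ + (n-1)d
= 42 + (72-1)×17
= 42 + 1207
= 1249

a_72 = 1249


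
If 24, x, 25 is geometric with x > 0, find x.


GM = √(24×25) = √600 = 24.4949

GM = 24.4949


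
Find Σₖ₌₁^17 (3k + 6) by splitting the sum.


Σ(3k+6) = 3·Σk + 6·n
= 3·153 + 6·17
= 459 + 102 = 561

Σ = 561


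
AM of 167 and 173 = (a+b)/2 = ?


AM = (167 + 173)/2 = 340/2 = 170

AM = 170


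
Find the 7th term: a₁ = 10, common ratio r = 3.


aₙ = a₁·r^(n-1)
= 10×3^6
= 10×729
= 7290

a_7 = 7290


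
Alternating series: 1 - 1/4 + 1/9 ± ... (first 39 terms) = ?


S = 1 - 1/4 + 1/9 - 1/16 + 1/25 - 1/36 + 1/49 - 1/64 ± ...
= 0.8228
(Full series converges to +π²/12 ≈ +0.8225)

S_39 = 0.8228


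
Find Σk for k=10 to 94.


Σₖ₌10^94 k = Σₖ₌₁^94 k − Σₖ₌₁^9 k
= 94·95/2 − 9·10/2
= 4465 − 45 = 4420

Σk = 4420


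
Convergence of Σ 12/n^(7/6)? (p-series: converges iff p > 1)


p-series test: Σ c/n^p converges if p > 1, diverges if p ≤ 1 (constant c > 0 doesn't affect convergence).
p = 7/6
7/6 > 1 → CONVERGES

Converges (p = 7/6 > 1)


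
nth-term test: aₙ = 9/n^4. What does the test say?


lim(n→∞) 9/n^4 = 0
lim aₙ = 0 → nth-term test is INCONCLUSIVE
(Need other tests; this is actually a convergent p-series with p=4 > 1)

Inconclusive (lim aₙ = 0; need another test)


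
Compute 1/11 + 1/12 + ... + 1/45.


Σₖ₌11^45 1/k = 1/11 + 1/12 + 1/13 + ... + 1/45
= 13808926545210682009/9419588158802421600
≈ 1.466

Sum = 13808926545210682009/9419588158802421600 ≈ 1.466


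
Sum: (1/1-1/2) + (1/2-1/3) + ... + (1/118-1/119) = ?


Telescoping: adjacent terms cancel.
= 1/1 - 1/119
= 1 - 1/119 = 118/119

Sum = 118/119


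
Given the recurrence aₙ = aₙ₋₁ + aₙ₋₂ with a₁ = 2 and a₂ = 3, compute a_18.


Computing iteratively: 2, 3, 5, 8, 13, 21, 34, 55, 89, 144, 233, 377, ...
a_18 = 6765

a_18 = 6765


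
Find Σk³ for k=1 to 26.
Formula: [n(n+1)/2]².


n(n+1)/2 = 26×27/2 = 351
Σk³ = 351² = 123201

Σk³ = 123201


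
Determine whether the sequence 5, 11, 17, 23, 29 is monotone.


Differences: 6, 6, 6, 6
All differences > 0 → strictly INCREASING

Monotonically increasing


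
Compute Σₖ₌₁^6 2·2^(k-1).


Sₙ = 2×(2^6 - 1)/(2 - 1)
= 2×(64 - 1)/1
= 2×63/1
= 126

S_6 = 126


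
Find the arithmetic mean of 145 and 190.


AM = (145 + 190)/2 = 335/2 = 167.5

AM = 167.5


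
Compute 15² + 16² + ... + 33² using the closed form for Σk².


Σₖ₌15^33 k² = Σₖ₌₁^33 k² − Σₖ₌₁^14 k²
= 33·34·67/6 − 14·15·29/6
= 12529 − 1015 = 11514

Σk² = 11514


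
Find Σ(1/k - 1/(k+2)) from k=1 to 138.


Telescoping with gap 2: two head and two tail terms survive.
= (1 + 1/2) - (1/139 + 1/140)
= 3/2 - 1/139 - 1/140 = 28911/19460

Sum = 28911/19460


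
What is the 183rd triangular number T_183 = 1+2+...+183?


n(n+1)/2 = 183×184/2 = 33672/2 = 16836

Σk = 16836


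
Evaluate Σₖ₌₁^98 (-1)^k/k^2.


S = -1 + 1/4 - 1/9 + 1/16 - 1/25 + 1/36 - 1/49 + 1/64 ± ...
= -0.8224
(Full series converges to -π²/12 ≈ -0.8225)

S_98 = -0.8224


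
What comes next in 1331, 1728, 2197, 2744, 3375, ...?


Pattern: perfect cubes: n³
Terms: 1331, 1728, 2197, 2744, 3375
Next term = 4096

Next term = 4096


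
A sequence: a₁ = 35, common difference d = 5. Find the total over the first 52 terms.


aₙ = 35 + (52-1)×5 = 290
Sₙ = n(a₁+aₙ)/2 = 52×(35+290)/2
= 52×325/2 = 8450

S_52 = 8450


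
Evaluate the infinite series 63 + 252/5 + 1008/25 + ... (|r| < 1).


S∞ = a₁/(1-r) = 63/(1 - 4/5)
= 63/(1/5)
= 315

S∞ = 315


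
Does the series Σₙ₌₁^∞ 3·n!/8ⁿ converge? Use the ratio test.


aₙ = 3·n!/8^n
a_{n+1}/aₙ = (n+1)!/8^(n+1) × 8^n/n!  (constant 3 cancels)
= (n+1)/8
L = lim(n→∞) (n+1)/8 = ∞
L > 1 → series DIVERGES

Diverges (ratio test: L = ∞ > 1)


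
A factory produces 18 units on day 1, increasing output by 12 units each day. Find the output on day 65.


aₙ = a₁ + (n-1)d
= 18 + (65-1)×12
= 18 + 768
= 786

a_65 = 786


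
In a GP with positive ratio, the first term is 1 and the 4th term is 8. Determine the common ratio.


r^(n-1) = aₙ/a₁
r^3 = 8/1 = 8
r = 8^(1/3)
= 2

r = 2


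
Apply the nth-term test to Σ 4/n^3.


lim(n→∞) 4/n^3 = 0
lim aₙ = 0 → nth-term test is INCONCLUSIVE
(Need other tests; this is actually a convergent p-series with p=3 > 1)

Inconclusive (lim aₙ = 0; need another test)


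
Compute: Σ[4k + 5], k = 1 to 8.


Σ(4k+5) = 4·Σk + 5·n
= 4·36 + 5·8
= 144 + 40 = 184

Σ = 184


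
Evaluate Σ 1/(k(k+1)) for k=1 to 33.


1/(k(k+1)) = 1/k - 1/(k+1) (partial fractions)
Telescoping: Σ = 1 - 1/34 = 33/34

Sum = 33/34


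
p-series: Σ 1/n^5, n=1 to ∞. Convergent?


p-series test: Σ c/n^p converges if p > 1, diverges if p ≤ 1 (constant c > 0 doesn't affect convergence).
p = 5
5 > 1 → CONVERGES

Converges (p = 5 > 1)


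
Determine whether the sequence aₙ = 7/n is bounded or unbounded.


a₁ = 7, a₂ = 7/2, a₃ = 7/3, ...
0 < aₙ ≤ 7 for all n ≥ 1
Lower bound: 0, Upper bound: 7
The sequence IS bounded

Bounded (0 < aₙ ≤ 7)


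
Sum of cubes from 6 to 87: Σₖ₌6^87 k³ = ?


Σₖ₌6^87 k³ = [87·88/2]² − [5·6/2]²
= 14653584 − 225 = 14653359

Σk³ = 14653359


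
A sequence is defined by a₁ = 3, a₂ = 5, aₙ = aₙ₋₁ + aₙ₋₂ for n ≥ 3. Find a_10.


Computing iteratively: 3, 5, 8, 13, 21, 34, 55, 89, 144, 233
a_10 = 233

a_10 = 233


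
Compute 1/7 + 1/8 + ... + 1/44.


Σₖ₌7^44 1/k = 1/7 + 1/8 + 1/9 + ... + 1/44
= 2587326579632228227/1345655451257488800
≈ 1.9227

Sum = 2587326579632228227/1345655451257488800 ≈ 1.9227


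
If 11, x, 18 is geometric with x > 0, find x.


GM = √(11×18) = √198 = 14.0712

GM = 14.0712


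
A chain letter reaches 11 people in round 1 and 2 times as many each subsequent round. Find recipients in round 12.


aₙ = a₁·r^(n-1)
= 11×2^11
= 11×2048
= 22528

a_12 = 22528


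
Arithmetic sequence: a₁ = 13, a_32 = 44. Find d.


d = (aₙ - a₁)/(n-1)
= (44 - 13)/(32-1)
= 31/31 = 1

d = 1


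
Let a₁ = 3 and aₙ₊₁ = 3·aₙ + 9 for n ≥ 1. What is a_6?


Computing step by step:
a_1 = 3
a_2 = 18
a_3 = 63
a_4 = 198
a_5 = 603
a_6 = 1818


a_6 = 1818


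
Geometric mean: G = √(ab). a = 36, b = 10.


GM = √(36×10) = √360 = 18.9737

GM = 18.9737


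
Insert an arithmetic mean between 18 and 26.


AM = (18 + 26)/2 = 44/2 = 22

AM = 22


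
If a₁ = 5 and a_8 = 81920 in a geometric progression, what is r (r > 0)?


r^(n-1) = aₙ/a₁
r^7 = 81920/5 = 16384
r = 16384^(1/7)
= 4

r = 4


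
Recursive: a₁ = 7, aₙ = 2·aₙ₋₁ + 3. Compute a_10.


Computing step by step:
a_1 = 7
a_2 = 17
a_3 = 37
a_4 = 77
a_5 = 157
a_6 = 317
a_7 = 637
a_8 = 1277
a_9 = 2557
a_10 = 5117


a_10 = 5117


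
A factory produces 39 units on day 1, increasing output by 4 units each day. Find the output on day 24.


aₙ = a₁ + (n-1)d
= 39 + (24-1)×4
= 39 + 92
= 131

a_24 = 131


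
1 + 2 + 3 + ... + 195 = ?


n(n+1)/2 = 195×196/2 = 38220/2 = 19110

Σk = 19110


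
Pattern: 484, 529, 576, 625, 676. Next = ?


Pattern: perfect squares: n²
Terms: 484, 529, 576, 625, 676
Next term = 729

Next term = 729


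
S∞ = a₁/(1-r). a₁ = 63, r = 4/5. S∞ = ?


S∞ = a₁/(1-r) = 63/(1 - 4/5)
= 63/(1/5)
= 315

S∞ = 315


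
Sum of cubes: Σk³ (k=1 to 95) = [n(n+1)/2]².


n(n+1)/2 = 95×96/2 = 4560
Σk³ = 4560² = 20793600

Σk³ = 20793600


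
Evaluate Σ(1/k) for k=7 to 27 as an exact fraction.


Σₖ₌7^27 1/k = 1/7 + 1/8 + 1/9 + ... + 1/27
= 115768340663/80313433200
≈ 1.4415

Sum = 115768340663/80313433200 ≈ 1.4415


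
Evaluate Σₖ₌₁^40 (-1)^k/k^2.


S = -1 + 1/4 - 1/9 + 1/16 - 1/25 + 1/36 - 1/49 + 1/64 ± ...
= -0.8222
(Full series converges to -π²/12 ≈ -0.8225)

S_40 = -0.8222


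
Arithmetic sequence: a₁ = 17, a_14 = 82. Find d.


d = (aₙ - a₁)/(n-1)
= (82 - 17)/(14-1)
= 65/13 = 5

d = 5


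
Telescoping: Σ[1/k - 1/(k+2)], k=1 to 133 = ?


Telescoping with gap 2: two head and two tail terms survive.
= (1 + 1/2) - (1/134 + 1/135)
= 3/2 - 1/134 - 1/135 = 13433/9045

Sum = 13433/9045


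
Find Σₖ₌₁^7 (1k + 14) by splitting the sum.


Σ(1k+14) = 1·Σk + 14·n
= 1·28 + 14·7
= 28 + 98 = 126

Σ = 126


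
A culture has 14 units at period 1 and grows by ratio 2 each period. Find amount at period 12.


aₙ = a₁·r^(n-1)
= 14×2^11
= 14×2048
= 28672

a_12 = 28672


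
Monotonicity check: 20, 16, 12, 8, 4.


Differences: -4, -4, -4, -4
All differences < 0 → strictly DECREASING

Monotonically decreasing


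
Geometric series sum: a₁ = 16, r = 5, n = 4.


Sₙ = 16×(5^4 - 1)/(5 - 1)
= 16×(625 - 1)/4
= 16×624/4
= 2496

S_4 = 2496


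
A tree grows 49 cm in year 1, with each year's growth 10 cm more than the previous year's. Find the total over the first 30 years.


aₙ = 49 + (30-1)×10 = 339
Sₙ = n(a₁+aₙ)/2 = 30×(49+339)/2
= 30×388/2 = 5820

S_30 = 5820


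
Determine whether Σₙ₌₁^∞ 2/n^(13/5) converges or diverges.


p-series test: Σ c/n^p converges if p > 1, diverges if p ≤ 1 (constant c > 0 doesn't affect convergence).
p = 13/5
13/5 > 1 → CONVERGES

Converges (p = 13/5 > 1)


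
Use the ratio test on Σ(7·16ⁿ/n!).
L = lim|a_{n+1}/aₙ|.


aₙ = 7·16^n/n!
a_{n+1}/aₙ = 16^(n+1)/(n+1)! × n!/16^n  (constant 7 cancels)
= 16/(n+1)
L = lim(n→∞) 16/(n+1) = 0
L < 1 → series CONVERGES

Converges (ratio test: L = 0 < 1)


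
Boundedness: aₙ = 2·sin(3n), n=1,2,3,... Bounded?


For all n, -1 ≤ sin(3n) ≤ 1, so -2 ≤ 2·sin(3n) ≤ 2
Lower bound: -2, Upper bound: 2
The sequence IS bounded

Bounded (-2 ≤ aₙ ≤ 2)


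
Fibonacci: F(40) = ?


Fibonacci sequence: 1, 1, 2, 3, 5, 8, 13, 21, 34, 55, 89, ...
F(40) = 102334155

F(40) = 102334155


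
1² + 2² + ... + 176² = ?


n = 176
n(n+1)(2n+1)/6 = 176×177×353/6
= 10996656/6 = 1832776

Σk² = 1832776


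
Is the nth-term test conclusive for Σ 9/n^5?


lim(n→∞) 9/n^5 = 0
lim aₙ = 0 → nth-term test is INCONCLUSIVE
(Need other tests; this is actually a convergent p-series with p=5 > 1)

Inconclusive (lim aₙ = 0; need another test)


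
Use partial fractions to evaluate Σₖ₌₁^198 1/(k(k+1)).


1/(k(k+1)) = 1/k - 1/(k+1) (partial fractions)
Telescoping: Σ = 1 - 1/199 = 198/199

Sum = 198/199


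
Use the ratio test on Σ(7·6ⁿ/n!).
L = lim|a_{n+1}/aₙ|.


aₙ = 7·6^n/n!
a_{n+1}/aₙ = 6^(n+1)/(n+1)! × n!/6^n  (constant 7 cancels)
= 6/(n+1)
L = lim(n→∞) 6/(n+1) = 0
L < 1 → series CONVERGES

Converges (ratio test: L = 0 < 1)


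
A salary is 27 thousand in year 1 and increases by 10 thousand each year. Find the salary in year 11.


aₙ = a₁ + (n-1)d
= 27 + (11-1)×10
= 27 + 100
= 127

a_11 = 127


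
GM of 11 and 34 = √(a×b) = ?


GM = √(11×34) = √374 = 19.3391

GM = 19.3391


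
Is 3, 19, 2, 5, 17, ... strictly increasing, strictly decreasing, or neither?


Differences: 16, -17, 3, 12
Difference at position 1 is +16 (> 0) but position 2 is -17 (< 0) — sequence both rises and falls
→ NOT monotonic

Not monotonic


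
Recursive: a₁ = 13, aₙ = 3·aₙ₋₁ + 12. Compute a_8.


Computing step by step:
a_1 = 13
a_2 = 51
a_3 = 165
a_4 = 507
a_5 = 1533
a_6 = 4611
a_7 = 13845
a_8 = 41547


a_8 = 41547


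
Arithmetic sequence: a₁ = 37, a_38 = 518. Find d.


d = (aₙ - a₁)/(n-1)
= (518 - 37)/(38-1)
= 481/37 = 13

d = 13


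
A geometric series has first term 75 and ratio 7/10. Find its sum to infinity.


S∞ = a₁/(1-r) = 75/(1 - 7/10)
= 75/(3/10)
= 250

S∞ = 250


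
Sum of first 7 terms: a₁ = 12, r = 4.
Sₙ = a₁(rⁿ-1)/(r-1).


Sₙ = 12×(4^7 - 1)/(4 - 1)
= 12×(16384 - 1)/3
= 12×16383/3
= 65532

S_7 = 65532


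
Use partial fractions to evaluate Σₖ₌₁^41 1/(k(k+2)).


1/(k(k+2)) = (1/2)·(1/k - 1/(k+2)) (partial fractions)
Telescoping: Σ = (1/2)·(1 + 1/2 - 1/42 - 1/43) = 656/903

Sum = 656/903


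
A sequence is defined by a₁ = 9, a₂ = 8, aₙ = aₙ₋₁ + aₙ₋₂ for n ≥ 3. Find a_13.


Computing iteratively: 9, 8, 17, 25, 42, 67, 109, 176, 285, 461, 746, 1207, ...
a_13 = 1953

a_13 = 1953


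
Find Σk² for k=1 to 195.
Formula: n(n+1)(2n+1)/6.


n = 195
n(n+1)(2n+1)/6 = 195×196×391/6
= 14944020/6 = 2490670

Σk² = 2490670


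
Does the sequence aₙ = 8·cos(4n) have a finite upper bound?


For all n, -1 ≤ cos(4n) ≤ 1, so -8 ≤ 8·cos(4n) ≤ 8
Lower bound: -8, Upper bound: 8
The sequence IS bounded

Bounded (-8 ≤ aₙ ≤ 8)


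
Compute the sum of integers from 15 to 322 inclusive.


Σₖ₌15^322 k = Σₖ₌₁^322 k − Σₖ₌₁^14 k
= 322·323/2 − 14·15/2
= 52003 − 105 = 51898

Σk = 51898


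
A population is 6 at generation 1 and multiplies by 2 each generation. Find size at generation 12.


aₙ = a₁·r^(n-1)
= 6×2^11
= 6×2048
= 12288

a_12 = 12288


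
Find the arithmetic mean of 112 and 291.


AM = (112 + 291)/2 = 403/2 = 201.5

AM = 201.5


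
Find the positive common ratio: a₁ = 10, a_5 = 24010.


r^(n-1) = aₙ/a₁
r^4 = 24010/10 = 2401
r = 2401^(1/4)
= ±7; taking r > 0 gives r = 7

r = 7


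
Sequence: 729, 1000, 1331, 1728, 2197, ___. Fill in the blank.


Pattern: perfect cubes: n³
Terms: 729, 1000, 1331, 1728, 2197
Next term = 2744

Next term = 2744


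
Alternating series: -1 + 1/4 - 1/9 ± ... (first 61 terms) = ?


S = -1 + 1/4 - 1/9 + 1/16 - 1/25 + 1/36 - 1/49 + 1/64 ± ...
= -0.8226
(Full series converges to -π²/12 ≈ -0.8225)

S_61 = -0.8226


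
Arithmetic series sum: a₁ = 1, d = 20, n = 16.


aₙ = 1 + (16-1)×20 = 301
Sₙ = n(a₁+aₙ)/2 = 16×(1+301)/2
= 16×302/2 = 2416

S_16 = 2416


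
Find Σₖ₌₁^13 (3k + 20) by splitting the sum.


Σ(3k+20) = 3·Σk + 20·n
= 3·91 + 20·13
= 273 + 260 = 533

Σ = 533


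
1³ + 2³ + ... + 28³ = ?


n(n+1)/2 = 28×29/2 = 406
Σk³ = 406² = 164836

Σk³ = 164836


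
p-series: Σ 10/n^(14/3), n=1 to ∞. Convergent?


p-series test: Σ c/n^p converges if p > 1, diverges if p ≤ 1 (constant c > 0 doesn't affect convergence).
p = 14/3
14/3 > 1 → CONVERGES

Converges (p = 14/3 > 1)


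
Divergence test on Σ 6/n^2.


lim(n→∞) 6/n^2 = 0
lim aₙ = 0 → nth-term test is INCONCLUSIVE
(Need other tests; this is actually a convergent p-series with p=2 > 1)

Inconclusive (lim aₙ = 0; need another test)


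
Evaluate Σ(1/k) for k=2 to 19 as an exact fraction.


Σₖ₌2^19 1/k = 1/2 + 1/3 + 1/4 + ... + 1/19
= 197698279/77597520
≈ 2.5477

Sum = 197698279/77597520 ≈ 2.5477


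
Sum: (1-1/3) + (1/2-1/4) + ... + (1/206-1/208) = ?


Telescoping with gap 2: two head and two tail terms survive.
= (1 + 1/2) - (1/207 + 1/208)
= 3/2 - 1/207 - 1/208 = 64169/43056

Sum = 64169/43056


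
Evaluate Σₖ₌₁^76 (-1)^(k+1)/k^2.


S = 1 - 1/4 + 1/9 - 1/16 + 1/25 - 1/36 + 1/49 - 1/64 ± ...
= 0.8224
(Full series converges to +π²/12 ≈ +0.8225)

S_76 = 0.8224


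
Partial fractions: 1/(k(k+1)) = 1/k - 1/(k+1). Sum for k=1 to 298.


1/(k(k+1)) = 1/k - 1/(k+1) (partial fractions)
Telescoping: Σ = 1 - 1/299 = 298/299

Sum = 298/299


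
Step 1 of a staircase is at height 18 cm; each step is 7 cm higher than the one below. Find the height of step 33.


aₙ = a₁ + (n-1)d
= 18 + (33-1)×7
= 18 + 224
= 242

a_33 = 242


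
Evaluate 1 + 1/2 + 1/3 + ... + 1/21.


H_21 = 1/1 + 1/2 + 1/3 + ... + 1/21
= 18858053/5173168
≈ 3.6454

H_21 = 18858053/5173168 ≈ 3.6454


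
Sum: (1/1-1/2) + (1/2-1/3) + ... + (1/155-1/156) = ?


Telescoping: adjacent terms cancel.
= 1/1 - 1/156
= 1 - 1/156 = 155/156

Sum = 155/156


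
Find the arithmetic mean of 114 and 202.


AM = (114 + 202)/2 = 316/2 = 158

AM = 158


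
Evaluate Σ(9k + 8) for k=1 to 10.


Σ(9k+8) = 9·Σk + 8·n
= 9·55 + 8·10
= 495 + 80 = 575

Σ = 575


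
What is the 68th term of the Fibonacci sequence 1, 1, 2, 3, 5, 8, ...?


Fibonacci sequence: 1, 1, 2, 3, 5, 8, 13, 21, 34, 55, 89, ...
F(68) = 72723460248141

F(68) = 72723460248141


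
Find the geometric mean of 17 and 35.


GM = √(17×35) = √595 = 24.3926

GM = 24.3926


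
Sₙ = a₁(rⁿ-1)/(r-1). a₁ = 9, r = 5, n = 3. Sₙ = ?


Sₙ = 9×(5^3 - 1)/(5 - 1)
= 9×(125 - 1)/4
= 9×124/4
= 279

S_3 = 279


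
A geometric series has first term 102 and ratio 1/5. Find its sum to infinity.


S∞ = a₁/(1-r) = 102/(1 - 1/5)
= 102/(4/5)
= 255/2

S∞ = 255/2


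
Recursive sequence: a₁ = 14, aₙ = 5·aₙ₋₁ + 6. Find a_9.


Computing step by step:
a_1 = 14
a_2 = 76
a_3 = 386
a_4 = 1936
a_5 = 9686
a_6 = 48436
a_7 = 242186
a_8 = 1210936
a_9 = 6054686


a_9 = 6054686


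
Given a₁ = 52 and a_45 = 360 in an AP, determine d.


d = (aₙ - a₁)/(n-1)
= (360 - 52)/(45-1)
= 308/44 = 7

d = 7


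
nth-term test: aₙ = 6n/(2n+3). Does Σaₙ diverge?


lim(n→∞) 6n/(2n+3) = 6/2 = 3  (divide numerator and denominator by n)
lim aₙ = 3 ≠ 0 → series DIVERGES

Diverges (lim aₙ = 3 ≠ 0)


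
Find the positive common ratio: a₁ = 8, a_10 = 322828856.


r^(n-1) = aₙ/a₁
r^9 = 322828856/8 = 40353607
r = 40353607^(1/9)
= 7

r = 7


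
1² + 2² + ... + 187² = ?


n = 187
n(n+1)(2n+1)/6 = 187×188×375/6
= 13183500/6 = 2197250

Σk² = 2197250


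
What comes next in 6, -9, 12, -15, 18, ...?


Pattern: alternating sign, magnitude arithmetic (d=3)
Terms: 6, -9, 12, -15, 18
Next term = -21

Next term = -21


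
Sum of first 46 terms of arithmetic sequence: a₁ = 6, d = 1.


aₙ = 6 + (46-1)×1 = 51
Sₙ = n(a₁+aₙ)/2 = 46×(6+51)/2
= 46×57/2 = 1311

S_46 = 1311


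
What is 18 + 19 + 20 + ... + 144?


Σₖ₌18^144 k = Σₖ₌₁^144 k − Σₖ₌₁^17 k
= 144·145/2 − 17·18/2
= 10440 − 153 = 10287

Σk = 10287


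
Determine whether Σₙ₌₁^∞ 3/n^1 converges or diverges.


p-series test: Σ c/n^p converges if p > 1, diverges if p ≤ 1 (constant c > 0 doesn't affect convergence).
p = 1
1 ≤ 1 → DIVERGES

Diverges (p = 1 ≤ 1)


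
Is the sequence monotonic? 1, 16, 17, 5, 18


Differences: 15, 1, -12, 13
Difference at position 1 is +15 (> 0) but position 3 is -12 (< 0) — sequence both rises and falls
→ NOT monotonic

Not monotonic


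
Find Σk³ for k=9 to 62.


Σₖ₌9^62 k³ = [62·63/2]² − [8·9/2]²
= 3814209 − 1296 = 3812913

Σk³ = 3812913


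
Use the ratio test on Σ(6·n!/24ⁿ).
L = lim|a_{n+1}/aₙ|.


aₙ = 6·n!/24^n
a_{n+1}/aₙ = (n+1)!/24^(n+1) × 24^n/n!  (constant 6 cancels)
= (n+1)/24
L = lim(n→∞) (n+1)/24 = ∞
L > 1 → series DIVERGES

Diverges (ratio test: L = ∞ > 1)


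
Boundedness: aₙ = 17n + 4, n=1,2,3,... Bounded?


aₙ = 17n + 4 → as n→∞, aₙ→∞
No finite upper bound exists
The sequence is UNBOUNDED

Unbounded (aₙ → ∞ as n → ∞)


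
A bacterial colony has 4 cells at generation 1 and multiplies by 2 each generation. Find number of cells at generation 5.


aₙ = a₁·r^(n-1)
= 4×2^4
= 4×16
= 64

a_5 = 64


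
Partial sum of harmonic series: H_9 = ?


H_9 = 1/1 + 1/2 + 1/3 + 1/4 + 1/5 + 1/6 + 1/7 + 1/8 + 1/9
= 7129/2520
≈ 2.829

H_9 = 7129/2520 ≈ 2.829


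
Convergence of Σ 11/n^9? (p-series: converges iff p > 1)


p-series test: Σ c/n^p converges if p > 1, diverges if p ≤ 1 (constant c > 0 doesn't affect convergence).
p = 9
9 > 1 → CONVERGES

Converges (p = 9 > 1)


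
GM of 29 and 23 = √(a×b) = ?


GM = √(29×23) = √667 = 25.8263

GM = 25.8263


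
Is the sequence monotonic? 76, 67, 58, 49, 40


Differences: -9, -9, -9, -9
All differences < 0 → strictly DECREASING

Monotonically decreasing


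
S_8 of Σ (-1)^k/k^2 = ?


S = -1 + 1/4 - 1/9 + 1/16 - 1/25 + 1/36 - 1/49 + 1/64
= -0.8156
(Full series converges to -π²/12 ≈ -0.8225)

S_8 = -0.8156


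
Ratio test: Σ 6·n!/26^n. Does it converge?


aₙ = 6·n!/26^n
a_{n+1}/aₙ = (n+1)!/26^(n+1) × 26^n/n!  (constant 6 cancels)
= (n+1)/26
L = lim(n→∞) (n+1)/26 = ∞
L > 1 → series DIVERGES

Diverges (ratio test: L = ∞ > 1)


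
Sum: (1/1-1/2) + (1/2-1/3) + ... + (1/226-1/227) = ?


Telescoping: adjacent terms cancel.
= 1/1 - 1/227
= 1 - 1/227 = 226/227

Sum = 226/227


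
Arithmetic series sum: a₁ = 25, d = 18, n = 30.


aₙ = 25 + (30-1)×18 = 547
Sₙ = n(a₁+aₙ)/2 = 30×(25+547)/2
= 30×572/2 = 8580

S_30 = 8580


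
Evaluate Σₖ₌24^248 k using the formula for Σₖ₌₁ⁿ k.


Σₖ₌24^248 k = Σₖ₌₁^248 k − Σₖ₌₁^23 k
= 248·249/2 − 23·24/2
= 30876 − 276 = 30600

Σk = 30600


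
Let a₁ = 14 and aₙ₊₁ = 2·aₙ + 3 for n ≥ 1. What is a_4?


Computing step by step:
a_1 = 14
a_2 = 31
a_3 = 65
a_4 = 133


a_4 = 133


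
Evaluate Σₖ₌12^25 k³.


Σₖ₌12^25 k³ = [25·26/2]² − [11·12/2]²
= 105625 − 4356 = 101269

Σk³ = 101269


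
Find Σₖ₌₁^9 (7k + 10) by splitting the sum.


Σ(7k+10) = 7·Σk + 10·n
= 7·45 + 10·9
= 315 + 90 = 405

Σ = 405


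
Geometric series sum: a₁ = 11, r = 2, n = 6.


Sₙ = 11×(2^6 - 1)/(2 - 1)
= 11×(64 - 1)/1
= 11×63/1
= 693

S_6 = 693


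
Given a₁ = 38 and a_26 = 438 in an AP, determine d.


d = (aₙ - a₁)/(n-1)
= (438 - 38)/(26-1)
= 400/25 = 16

d = 16


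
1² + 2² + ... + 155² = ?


n = 155
n(n+1)(2n+1)/6 = 155×156×311/6
= 7519980/6 = 1253330

Σk² = 1253330


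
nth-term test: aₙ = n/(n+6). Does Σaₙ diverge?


lim(n→∞) n/(n+6) = 1/1 = 1  (divide numerator and denominator by n)
lim aₙ = 1 ≠ 0 → series DIVERGES

Diverges (lim aₙ = 1 ≠ 0)


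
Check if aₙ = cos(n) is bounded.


For all n, -1 ≤ cos(n) ≤ 1, so -1 ≤ cos(n) ≤ 1
Lower bound: -1, Upper bound: 1
The sequence IS bounded

Bounded (-1 ≤ aₙ ≤ 1)


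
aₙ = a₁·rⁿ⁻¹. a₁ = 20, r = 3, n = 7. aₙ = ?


aₙ = a₁·r^(n-1)
= 20×3^6
= 20×729
= 14580

a_7 = 14580


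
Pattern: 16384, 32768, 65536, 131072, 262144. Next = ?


Pattern: powers of 2: 2ⁿ
Terms: 16384, 32768, 65536, 131072, 262144
Next term = 524288

Next term = 524288


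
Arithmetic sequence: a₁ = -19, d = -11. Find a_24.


aₙ = a₁ + (n-1)d
= -19 + (24-1)×-11
= -19 - 253
= -272

a_24 = -272


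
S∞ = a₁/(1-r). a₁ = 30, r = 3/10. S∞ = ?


S∞ = a₁/(1-r) = 30/(1 - 3/10)
= 30/(7/10)
= 300/7

S∞ = 300/7


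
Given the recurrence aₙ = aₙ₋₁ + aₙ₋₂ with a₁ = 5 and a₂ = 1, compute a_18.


Computing iteratively: 5, 1, 6, 7, 13, 20, 33, 53, 86, 139, 225, 364, ...
a_18 = 6532

a_18 = 6532


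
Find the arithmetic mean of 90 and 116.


AM = (90 + 116)/2 = 206/2 = 103

AM = 103


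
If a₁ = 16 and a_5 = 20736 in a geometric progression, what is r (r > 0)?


r^(n-1) = aₙ/a₁
r^4 = 20736/16 = 1296
r = 1296^(1/4)
= ±6; taking r > 0 gives r = 6

r = 6


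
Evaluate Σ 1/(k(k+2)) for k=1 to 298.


1/(k(k+2)) = (1/2)·(1/k - 1/(k+2)) (partial fractions)
Telescoping: Σ = (1/2)·(1 + 1/2 - 1/299 - 1/300) = 133951/179400

Sum = 133951/179400


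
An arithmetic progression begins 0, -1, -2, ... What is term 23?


aₙ = a₁ + (n-1)d
= 0 + (23-1)×-1
= 0 - 22
= -22

a_23 = -22


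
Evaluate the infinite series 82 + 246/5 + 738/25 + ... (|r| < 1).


S∞ = a₁/(1-r) = 82/(1 - 3/5)
= 82/(2/5)
= 205

S∞ = 205


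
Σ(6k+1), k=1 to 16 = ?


Σ(6k+1) = 6·Σk + 1·n
= 6·136 + 1·16
= 816 + 16 = 832

Σ = 832


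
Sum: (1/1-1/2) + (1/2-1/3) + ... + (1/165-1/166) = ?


Telescoping: adjacent terms cancel.
= 1/1 - 1/166
= 1 - 1/166 = 165/166

Sum = 165/166


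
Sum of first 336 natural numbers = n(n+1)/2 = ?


n(n+1)/2 = 336×337/2 = 113232/2 = 56616

Σk = 56616


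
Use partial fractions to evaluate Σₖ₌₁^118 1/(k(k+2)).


1/(k(k+2)) = (1/2)·(1/k - 1/(k+2)) (partial fractions)
Telescoping: Σ = (1/2)·(1 + 1/2 - 1/119 - 1/120) = 21181/28560

Sum = 21181/28560


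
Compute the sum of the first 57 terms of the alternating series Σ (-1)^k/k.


S = -1 + 1/2 - 1/3 + 1/4 - 1/5 + 1/6 - 1/7 + 1/8 ± ...
= -0.7018
(Full series converges to -ln(2) ≈ -0.6931)

S_57 = -0.7018


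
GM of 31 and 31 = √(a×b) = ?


GM = √(31×31) = √961 = 31

GM = 31


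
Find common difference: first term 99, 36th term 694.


d = (aₙ - a₁)/(n-1)
= (694 - 99)/(36-1)
= 595/35 = 17

d = 17


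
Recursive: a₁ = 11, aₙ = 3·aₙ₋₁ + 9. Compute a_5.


Computing step by step:
a_1 = 11
a_2 = 42
a_3 = 135
a_4 = 414
a_5 = 1251


a_5 = 1251


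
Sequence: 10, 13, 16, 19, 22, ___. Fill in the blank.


Pattern: arithmetic (d=3)
Terms: 10, 13, 16, 19, 22
Next term = 25

Next term = 25


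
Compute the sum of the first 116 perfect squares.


n = 116
n(n+1)(2n+1)/6 = 116×117×233/6
= 3162276/6 = 527046

Σk² = 527046


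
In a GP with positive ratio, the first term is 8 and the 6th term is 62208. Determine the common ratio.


r^(n-1) = aₙ/a₁
r^5 = 62208/8 = 7776
r = 7776^(1/5)
= 6

r = 6


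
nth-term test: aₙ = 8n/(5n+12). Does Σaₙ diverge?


lim(n→∞) 8n/(5n+12) = 8/5 = 8/5  (divide numerator and denominator by n)
lim aₙ = 8/5 ≠ 0 → series DIVERGES

Diverges (lim aₙ = 8/5 ≠ 0)


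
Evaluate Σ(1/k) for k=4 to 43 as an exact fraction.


Σₖ₌4^43 1/k = 1/4 + 1/5 + 1/6 + ... + 1/43
= 307869487527576617/122332313750680800
≈ 2.5167

Sum = 307869487527576617/122332313750680800 ≈ 2.5167


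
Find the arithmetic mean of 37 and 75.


AM = (37 + 75)/2 = 112/2 = 56

AM = 56


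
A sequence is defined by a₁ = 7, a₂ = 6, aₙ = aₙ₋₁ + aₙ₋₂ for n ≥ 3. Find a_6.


Computing iteratively: 7, 6, 13, 19, 32, 51
a_6 = 51

a_6 = 51


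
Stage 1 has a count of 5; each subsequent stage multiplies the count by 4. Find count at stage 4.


aₙ = a₁·r^(n-1)
= 5×4^3
= 5×64
= 320

a_4 = 320


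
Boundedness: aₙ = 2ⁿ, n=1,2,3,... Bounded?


aₙ = 2ⁿ → as n→∞, aₙ→∞ (since base 2 > 1)
No finite upper bound exists
The sequence is UNBOUNDED

Unbounded (aₙ → ∞ as n → ∞)


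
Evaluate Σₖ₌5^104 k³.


Σₖ₌5^104 k³ = [104·105/2]² − [4·5/2]²
= 29811600 − 100 = 29811500

Σk³ = 29811500


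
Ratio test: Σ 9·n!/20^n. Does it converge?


aₙ = 9·n!/20^n
a_{n+1}/aₙ = (n+1)!/20^(n+1) × 20^n/n!  (constant 9 cancels)
= (n+1)/20
L = lim(n→∞) (n+1)/20 = ∞
L > 1 → series DIVERGES

Diverges (ratio test: L = ∞ > 1)


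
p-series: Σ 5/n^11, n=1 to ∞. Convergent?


p-series test: Σ c/n^p converges if p > 1, diverges if p ≤ 1 (constant c > 0 doesn't affect convergence).
p = 11
11 > 1 → CONVERGES

Converges (p = 11 > 1)


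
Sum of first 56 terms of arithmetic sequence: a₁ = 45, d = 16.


aₙ = 45 + (56-1)×16 = 925
Sₙ = n(a₁+aₙ)/2 = 56×(45+925)/2
= 56×970/2 = 27160

S_56 = 27160


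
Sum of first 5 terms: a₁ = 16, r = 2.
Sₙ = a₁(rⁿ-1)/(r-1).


Sₙ = 16×(2^5 - 1)/(2 - 1)
= 16×(32 - 1)/1
= 16×31/1
= 496

S_5 = 496


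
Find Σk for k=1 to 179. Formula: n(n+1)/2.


n(n+1)/2 = 179×180/2 = 32220/2 = 16110

Σk = 16110


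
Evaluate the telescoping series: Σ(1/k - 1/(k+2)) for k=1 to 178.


Telescoping with gap 2: two head and two tail terms survive.
= (1 + 1/2) - (1/179 + 1/180)
= 3/2 - 1/179 - 1/180 = 47971/32220

Sum = 47971/32220


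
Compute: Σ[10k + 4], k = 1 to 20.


Σ(10k+4) = 10·Σk + 4·n
= 10·210 + 4·20
= 2100 + 80 = 2180

Σ = 2180


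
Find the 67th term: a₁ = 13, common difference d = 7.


aₙ = a₁ + (n-1)d
= 13 + (67-1)×7
= 13 + 462
= 475

a_67 = 475


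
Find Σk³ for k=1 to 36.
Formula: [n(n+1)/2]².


n(n+1)/2 = 36×37/2 = 666
Σk³ = 666² = 443556

Σk³ = 443556


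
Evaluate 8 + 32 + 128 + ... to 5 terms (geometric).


Sₙ = 8×(4^5 - 1)/(4 - 1)
= 8×(1024 - 1)/3
= 8×1023/3
= 2728

S_5 = 2728


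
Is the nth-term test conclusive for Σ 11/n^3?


lim(n→∞) 11/n^3 = 0
lim aₙ = 0 → nth-term test is INCONCLUSIVE
(Need other tests; this is actually a convergent p-series with p=3 > 1)

Inconclusive (lim aₙ = 0; need another test)


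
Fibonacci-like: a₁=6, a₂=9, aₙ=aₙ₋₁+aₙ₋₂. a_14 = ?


Computing iteratively: 6, 9, 15, 24, 39, 63, 102, 165, 267, 432, 699, 1131, ...
a_14 = 2961

a_14 = 2961


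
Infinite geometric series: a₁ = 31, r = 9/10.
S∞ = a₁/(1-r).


S∞ = a₁/(1-r) = 31/(1 - 9/10)
= 31/(1/10)
= 310

S∞ = 310


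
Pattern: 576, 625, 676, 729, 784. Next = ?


Pattern: perfect squares: n²
Terms: 576, 625, 676, 729, 784
Next term = 841

Next term = 841


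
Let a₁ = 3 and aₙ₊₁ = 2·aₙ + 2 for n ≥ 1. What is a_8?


Computing step by step:
a_1 = 3
a_2 = 8
a_3 = 18
a_4 = 38
a_5 = 78
a_6 = 158
a_7 = 318
a_8 = 638


a_8 = 638


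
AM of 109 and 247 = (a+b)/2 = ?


AM = (109 + 247)/2 = 356/2 = 178

AM = 178


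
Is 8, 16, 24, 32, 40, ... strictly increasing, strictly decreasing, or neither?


Differences: 8, 8, 8, 8
All differences > 0 → strictly INCREASING

Monotonically increasing


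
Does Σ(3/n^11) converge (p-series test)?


p-series test: Σ c/n^p converges if p > 1, diverges if p ≤ 1 (constant c > 0 doesn't affect convergence).
p = 11
11 > 1 → CONVERGES

Converges (p = 11 > 1)


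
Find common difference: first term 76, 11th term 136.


d = (aₙ - a₁)/(n-1)
= (136 - 76)/(11-1)
= 60/10 = 6

d = 6


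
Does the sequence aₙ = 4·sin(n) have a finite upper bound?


For all n, -1 ≤ sin(n) ≤ 1, so -4 ≤ 4·sin(n) ≤ 4
Lower bound: -4, Upper bound: 4
The sequence IS bounded

Bounded (-4 ≤ aₙ ≤ 4)


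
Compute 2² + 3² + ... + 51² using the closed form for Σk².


Σₖ₌2^51 k² = Σₖ₌₁^51 k² − Σₖ₌₁^1 k²
= 51·52·103/6 − 1·2·3/6
= 45526 − 1 = 45525

Σk² = 45525


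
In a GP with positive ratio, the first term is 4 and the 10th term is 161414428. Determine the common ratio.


r^(n-1) = aₙ/a₁
r^9 = 161414428/4 = 40353607
r = 40353607^(1/9)
= 7

r = 7


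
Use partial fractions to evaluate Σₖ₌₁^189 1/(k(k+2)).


1/(k(k+2)) = (1/2)·(1/k - 1/(k+2)) (partial fractions)
Telescoping: Σ = (1/2)·(1 + 1/2 - 1/190 - 1/191) = 27027/36290

Sum = 27027/36290


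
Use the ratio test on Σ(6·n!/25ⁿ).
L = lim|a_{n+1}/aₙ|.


aₙ = 6·n!/25^n
a_{n+1}/aₙ = (n+1)!/25^(n+1) × 25^n/n!  (constant 6 cancels)
= (n+1)/25
L = lim(n→∞) (n+1)/25 = ∞
L > 1 → series DIVERGES

Diverges (ratio test: L = ∞ > 1)


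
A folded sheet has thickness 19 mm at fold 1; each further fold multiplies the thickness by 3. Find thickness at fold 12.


aₙ = a₁·r^(n-1)
= 19×3^11
= 19×177147
= 3365793

a_12 = 3365793


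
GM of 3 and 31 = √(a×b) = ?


GM = √(3×31) = √93 = 9.6437

GM = 9.6437


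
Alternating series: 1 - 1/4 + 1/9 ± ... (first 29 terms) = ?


S = 1 - 1/4 + 1/9 - 1/16 + 1/25 - 1/36 + 1/49 - 1/64 ± ...
= 0.823
(Full series converges to +π²/12 ≈ +0.8225)

S_29 = 0.823


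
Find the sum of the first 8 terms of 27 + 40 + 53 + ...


aₙ = 27 + (8-1)×13 = 118
Sₙ = n(a₁+aₙ)/2 = 8×(27+118)/2
= 8×145/2 = 580

S_8 = 580


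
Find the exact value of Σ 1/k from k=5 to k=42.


Σₖ₌5^42 1/k = 1/5 + 1/6 + 1/7 + ... + 1/42
= 6382359803740019/2844937529085600
≈ 2.2434

Sum = 6382359803740019/2844937529085600 ≈ 2.2434


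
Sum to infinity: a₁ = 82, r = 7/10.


S∞ = a₁/(1-r) = 82/(1 - 7/10)
= 82/(3/10)
= 820/3

S∞ = 820/3


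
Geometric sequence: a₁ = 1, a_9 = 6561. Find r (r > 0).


r^(n-1) = aₙ/a₁
r^8 = 6561/1 = 6561
r = 6561^(1/8)
= ±3; taking r > 0 gives r = 3

r = 3


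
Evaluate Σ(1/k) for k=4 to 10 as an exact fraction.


Σₖ₌4^10 1/k = 1/4 + 1/5 + 1/6 + 1/7 + 1/8 + 1/9 + 1/10
= 2761/2520
≈ 1.0956

Sum = 2761/2520 ≈ 1.0956


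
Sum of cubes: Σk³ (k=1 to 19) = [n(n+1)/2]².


n(n+1)/2 = 19×20/2 = 190
Σk³ = 190² = 36100

Σk³ = 36100


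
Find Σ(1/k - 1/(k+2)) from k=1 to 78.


Telescoping with gap 2: two head and two tail terms survive.
= (1 + 1/2) - (1/79 + 1/80)
= 3/2 - 1/79 - 1/80 = 9321/6320

Sum = 9321/6320


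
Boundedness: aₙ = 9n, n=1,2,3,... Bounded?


aₙ = 9n → as n→∞, aₙ→∞
No finite upper bound exists
The sequence is UNBOUNDED

Unbounded (aₙ → ∞ as n → ∞)


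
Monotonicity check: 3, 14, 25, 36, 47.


Differences: 11, 11, 11, 11
All differences > 0 → strictly INCREASING

Monotonically increasing


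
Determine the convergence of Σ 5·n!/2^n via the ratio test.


aₙ = 5·n!/2^n
a_{n+1}/aₙ = (n+1)!/2^(n+1) × 2^n/n!  (constant 5 cancels)
= (n+1)/2
L = lim(n→∞) (n+1)/2 = ∞
L > 1 → series DIVERGES

Diverges (ratio test: L = ∞ > 1)


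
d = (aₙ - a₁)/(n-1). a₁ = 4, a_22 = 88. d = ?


d = (aₙ - a₁)/(n-1)
= (88 - 4)/(22-1)
= 84/21 = 4

d = 4


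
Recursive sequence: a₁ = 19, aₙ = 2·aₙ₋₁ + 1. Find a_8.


Computing step by step:
a_1 = 19
a_2 = 39
a_3 = 79
a_4 = 159
a_5 = 319
a_6 = 639
a_7 = 1279
a_8 = 2559


a_8 = 2559


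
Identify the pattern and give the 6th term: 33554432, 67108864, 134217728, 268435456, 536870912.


Pattern: powers of 2: 2ⁿ
Terms: 33554432, 67108864, 134217728, 268435456, 536870912
Next term = 1073741824

Next term = 1073741824


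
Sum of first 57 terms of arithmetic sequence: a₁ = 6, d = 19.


aₙ = 6 + (57-1)×19 = 1070
Sₙ = n(a₁+aₙ)/2 = 57×(6+1070)/2
= 57×1076/2 = 30666

S_57 = 30666


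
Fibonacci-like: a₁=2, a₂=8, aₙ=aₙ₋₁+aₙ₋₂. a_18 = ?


Computing iteratively: 2, 8, 10, 18, 28, 46, 74, 120, 194, 314, 508, 822, ...
a_18 = 14750

a_18 = 14750


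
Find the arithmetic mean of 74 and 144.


AM = (74 + 144)/2 = 218/2 = 109

AM = 109


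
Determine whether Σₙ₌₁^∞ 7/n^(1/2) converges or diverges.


p-series test: Σ c/n^p converges if p > 1, diverges if p ≤ 1 (constant c > 0 doesn't affect convergence).
p = 1/2
1/2 ≤ 1 → DIVERGES

Diverges (p = 1/2 ≤ 1)


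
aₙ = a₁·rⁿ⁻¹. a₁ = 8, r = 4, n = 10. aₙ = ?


aₙ = a₁·r^(n-1)
= 8×4^9
= 8×262144
= 2097152

a_10 = 2097152


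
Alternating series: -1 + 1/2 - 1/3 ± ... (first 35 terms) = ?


S = -1 + 1/2 - 1/3 + 1/4 - 1/5 + 1/6 - 1/7 + 1/8 ± ...
= -0.7072
(Full series converges to -ln(2) ≈ -0.6931)

S_35 = -0.7072


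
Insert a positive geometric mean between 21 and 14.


GM = √(21×14) = √294 = 17.1464

GM = 17.1464


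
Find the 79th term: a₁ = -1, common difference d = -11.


aₙ = a₁ + (n-1)d
= -1 + (79-1)×-11
= -1 - 858
= -859

a_79 = -859


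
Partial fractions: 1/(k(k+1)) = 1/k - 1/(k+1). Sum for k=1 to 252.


1/(k(k+1)) = 1/k - 1/(k+1) (partial fractions)
Telescoping: Σ = 1 - 1/253 = 252/253

Sum = 252/253


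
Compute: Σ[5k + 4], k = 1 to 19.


Σ(5k+4) = 5·Σk + 4·n
= 5·190 + 4·19
= 950 + 76 = 1026

Σ = 1026


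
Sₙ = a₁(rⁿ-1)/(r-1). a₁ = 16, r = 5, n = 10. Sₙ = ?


Sₙ = 16×(5^10 - 1)/(5 - 1)
= 16×(9765625 - 1)/4
= 16×9765624/4
= 39062496

S_10 = 39062496


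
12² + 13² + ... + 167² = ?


Σₖ₌12^167 k² = Σₖ₌₁^167 k² − Σₖ₌₁^11 k²
= 167·168·335/6 − 11·12·23/6
= 1566460 − 506 = 1565954

Σk² = 1565954


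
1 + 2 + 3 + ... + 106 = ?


n(n+1)/2 = 106×107/2 = 11342/2 = 5671

Σk = 5671


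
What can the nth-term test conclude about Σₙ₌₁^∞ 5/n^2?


lim(n→∞) 5/n^2 = 0
lim aₙ = 0 → nth-term test is INCONCLUSIVE
(Need other tests; this is actually a convergent p-series with p=2 > 1)

Inconclusive (lim aₙ = 0; need another test)


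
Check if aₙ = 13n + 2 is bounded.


aₙ = 13n + 2 → as n→∞, aₙ→∞
No finite upper bound exists
The sequence is UNBOUNDED

Unbounded (aₙ → ∞ as n → ∞)


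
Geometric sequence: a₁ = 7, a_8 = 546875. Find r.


r^(n-1) = aₙ/a₁
r^7 = 546875/7 = 78125
r = 78125^(1/7)
= 5

r = 5


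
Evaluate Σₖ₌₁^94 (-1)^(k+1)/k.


S = 1 - 1/2 + 1/3 - 1/4 + 1/5 - 1/6 + 1/7 - 1/8 ± ...
= 0.6879
(Full series converges to +ln(2) ≈ +0.6931)

S_94 = 0.6879


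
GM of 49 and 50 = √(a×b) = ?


GM = √(49×50) = √2450 = 49.4975

GM = 49.4975


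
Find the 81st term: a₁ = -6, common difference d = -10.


aₙ = a₁ + (n-1)d
= -6 + (81-1)×-10
= -6 - 800
= -806

a_81 = -806


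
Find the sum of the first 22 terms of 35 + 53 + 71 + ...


aₙ = 35 + (22-1)×18 = 413
Sₙ = n(a₁+aₙ)/2 = 22×(35+413)/2
= 22×448/2 = 4928

S_22 = 4928


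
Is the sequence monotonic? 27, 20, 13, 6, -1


Differences: -7, -7, -7, -7
All differences < 0 → strictly DECREASING

Monotonically decreasing


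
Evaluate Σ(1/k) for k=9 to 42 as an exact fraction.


Σₖ₌9^42 1/k = 1/9 + 1/10 + 1/11 + ... + 1/42
= 32040254434491593/19914562703599200
≈ 1.6089

Sum = 32040254434491593/19914562703599200 ≈ 1.6089
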